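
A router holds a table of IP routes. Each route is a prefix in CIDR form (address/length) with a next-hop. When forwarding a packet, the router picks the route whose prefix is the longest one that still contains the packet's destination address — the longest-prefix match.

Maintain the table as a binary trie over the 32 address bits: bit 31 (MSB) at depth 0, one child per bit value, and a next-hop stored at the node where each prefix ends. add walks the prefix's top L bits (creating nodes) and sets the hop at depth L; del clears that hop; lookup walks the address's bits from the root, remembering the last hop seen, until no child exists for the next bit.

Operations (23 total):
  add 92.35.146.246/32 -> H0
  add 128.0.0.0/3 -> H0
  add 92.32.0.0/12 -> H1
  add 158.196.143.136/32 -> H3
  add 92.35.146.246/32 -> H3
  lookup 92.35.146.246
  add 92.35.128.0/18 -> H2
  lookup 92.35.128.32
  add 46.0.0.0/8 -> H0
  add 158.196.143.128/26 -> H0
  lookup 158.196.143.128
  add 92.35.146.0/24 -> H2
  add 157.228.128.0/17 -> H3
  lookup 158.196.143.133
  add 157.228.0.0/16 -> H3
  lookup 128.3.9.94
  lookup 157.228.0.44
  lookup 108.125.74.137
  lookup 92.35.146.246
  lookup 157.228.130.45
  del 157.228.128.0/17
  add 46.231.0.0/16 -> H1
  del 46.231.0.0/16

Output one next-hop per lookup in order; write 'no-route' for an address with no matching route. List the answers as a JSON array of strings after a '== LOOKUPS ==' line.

Trace:
  + 92.35.146.246/32 (H0) depth=32
  + 128.0.0.0/3 (H0) depth=3
  + 92.32.0.0/12 (H1) depth=12
  + 158.196.143.136/32 (H3) depth=32
  + 92.35.146.246/32 (H3) depth=32
  ? 92.35.146.246  path d0:-→d1:-→d2:-→d3:-→d4:-→d5:-→d6:-→d7:-→d8:-→d9:-→d10:-→d11:-→d12:H1→d13:-→d14:-→d15:-→d16:-→d17:-→d18:-→d19:-→d20:-→d21:-→d22:-→d23:-→d24:-→d25:-→d26:-→d27:-→d28:-→d29:-→d30:-→d31:-→d32:H3  best=H3
  + 92.35.128.0/18 (H2) depth=18
  ? 92.35.128.32  path d0:-→d1:-→d2:-→d3:-→d4:-→d5:-→d6:-→d7:-→d8:-→d9:-→d10:-→d11:-→d12:H1→d13:-→d14:-→d15:-→d16:-→d17:-→d18:H2→d19:-  best=H2
  + 46.0.0.0/8 (H0) depth=8
  + 158.196.143.128/26 (H0) depth=26
  ? 158.196.143.128  path d0:-→d1:-→d2:-→d3:H0→d4:-→d5:-→d6:-→d7:-→d8:-→d9:-→d10:-→d11:-→d12:-→d13:-→d14:-→d15:-→d16:-→d17:-→d18:-→d19:-→d20:-→d21:-→d22:-→d23:-→d24:-→d25:-→d26:H0→d27:-→d28:-  best=H0
  + 92.35.146.0/24 (H2) depth=24
  + 157.228.128.0/17 (H3) depth=17
  ? 158.196.143.133  path d0:-→d1:-→d2:-→d3:H0→d4:-→d5:-→d6:-→d7:-→d8:-→d9:-→d10:-→d11:-→d12:-→d13:-→d14:-→d15:-→d16:-→d17:-→d18:-→d19:-→d20:-→d21:-→d22:-→d23:-→d24:-→d25:-→d26:H0→d27:-→d28:-  best=H0
  + 157.228.0.0/16 (H3) depth=16
  ? 128.3.9.94  path d0:-→d1:-→d2:-→d3:H0  best=H0
  ? 157.228.0.44  path d0:-→d1:-→d2:-→d3:H0→d4:-→d5:-→d6:-→d7:-→d8:-→d9:-→d10:-→d11:-→d12:-→d13:-→d14:-→d15:-→d16:H3  best=H3
  ? 108.125.74.137  path d0:-→d1:-→d2:-  best=no-route
  ? 92.35.146.246  path d0:-→d1:-→d2:-→d3:-→d4:-→d5:-→d6:-→d7:-→d8:-→d9:-→d10:-→d11:-→d12:H1→d13:-→d14:-→d15:-→d16:-→d17:-→d18:H2→d19:-→d20:-→d21:-→d22:-→d23:-→d24:H2→d25:-→d26:-→d27:-→d28:-→d29:-→d30:-→d31:-→d32:H3  best=H3
  ? 157.228.130.45  path d0:-→d1:-→d2:-→d3:H0→d4:-→d5:-→d6:-→d7:-→d8:-→d9:-→d10:-→d11:-→d12:-→d13:-→d14:-→d15:-→d16:H3→d17:H3  best=H3
  - 157.228.128.0/17 clear@17
  + 46.231.0.0/16 (H1) depth=16
  - 46.231.0.0/16 clear@16

== LOOKUPS ==
["H3","H2","H0","H0","H0","H3","no-route","H3","H3"]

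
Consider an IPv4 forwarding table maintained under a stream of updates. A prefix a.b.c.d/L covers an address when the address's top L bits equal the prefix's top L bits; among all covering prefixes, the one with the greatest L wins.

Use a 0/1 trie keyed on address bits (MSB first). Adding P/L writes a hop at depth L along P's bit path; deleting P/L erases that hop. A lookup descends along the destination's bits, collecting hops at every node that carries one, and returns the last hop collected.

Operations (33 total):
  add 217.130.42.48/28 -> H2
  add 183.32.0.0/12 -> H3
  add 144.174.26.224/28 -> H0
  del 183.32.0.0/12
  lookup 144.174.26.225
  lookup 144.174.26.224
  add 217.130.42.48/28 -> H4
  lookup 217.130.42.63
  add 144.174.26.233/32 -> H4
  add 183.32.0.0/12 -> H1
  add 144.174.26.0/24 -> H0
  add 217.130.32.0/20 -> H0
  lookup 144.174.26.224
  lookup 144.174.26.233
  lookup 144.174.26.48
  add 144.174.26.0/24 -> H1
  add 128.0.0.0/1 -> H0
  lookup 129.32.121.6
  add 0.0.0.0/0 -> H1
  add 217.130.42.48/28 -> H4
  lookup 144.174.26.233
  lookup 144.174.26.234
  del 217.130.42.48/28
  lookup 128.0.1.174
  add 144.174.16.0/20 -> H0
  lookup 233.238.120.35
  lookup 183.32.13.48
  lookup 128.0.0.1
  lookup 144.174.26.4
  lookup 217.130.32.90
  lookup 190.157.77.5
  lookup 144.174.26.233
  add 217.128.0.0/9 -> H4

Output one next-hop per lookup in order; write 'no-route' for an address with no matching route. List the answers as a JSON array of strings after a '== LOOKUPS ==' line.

Apply in order:
  + 217.130.42.48/28 (H2) depth=28
  + 183.32.0.0/12 (H3) depth=12
  + 144.174.26.224/28 (H0) depth=28
  - 183.32.0.0/12 clear@12
  lookup 144.174.26.225: bits 1001000010101110000110101110 walk d0:-→d1:-→d2:-→d3:-→d4:-→d5:-→d6:-→d7:-→d8:-→d9:-→d10:-→d11:-→d12:-→d13:-→d14:-→d15:-→d16:-→d17:-→d18:-→d19:-→d20:-→d21:-→d22:-→d23:-→d24:-→d25:-→d26:-→d27:-→d28:H0 -> H0
  lookup 144.174.26.224: bits 1001000010101110000110101110 walk d0:-→d1:-→d2:-→d3:-→d4:-→d5:-→d6:-→d7:-→d8:-→d9:-→d10:-→d11:-→d12:-→d13:-→d14:-→d15:-→d16:-→d17:-→d18:-→d19:-→d20:-→d21:-→d22:-→d23:-→d24:-→d25:-→d26:-→d27:-→d28:H0 -> H0
  + 217.130.42.48/28 (H4) depth=28
  lookup 217.130.42.63: bits 1101100110000010001010100011 walk d0:-→d1:-→d2:-→d3:-→d4:-→d5:-→d6:-→d7:-→d8:-→d9:-→d10:-→d11:-→d12:-→d13:-→d14:-→d15:-→d16:-→d17:-→d18:-→d19:-→d20:-→d21:-→d22:-→d23:-→d24:-→d25:-→d26:-→d27:-→d28:H4 -> H4
  + 144.174.26.233/32 (H4) depth=32
  + 183.32.0.0/12 (H1) depth=12
  + 144.174.26.0/24 (H0) depth=24
  + 217.130.32.0/20 (H0) depth=20
  lookup 144.174.26.224: bits 1001000010101110000110101110 walk d0:-→d1:-→d2:-→d3:-→d4:-→d5:-→d6:-→d7:-→d8:-→d9:-→d10:-→d11:-→d12:-→d13:-→d14:-→d15:-→d16:-→d17:-→d18:-→d19:-→d20:-→d21:-→d22:-→d23:-→d24:H0→d25:-→d26:-→d27:-→d28:H0 -> H0
  lookup 144.174.26.233: bits 10010000101011100001101011101001 walk d0:-→d1:-→d2:-→d3:-→d4:-→d5:-→d6:-→d7:-→d8:-→d9:-→d10:-→d11:-→d12:-→d13:-→d14:-→d15:-→d16:-→d17:-→d18:-→d19:-→d20:-→d21:-→d22:-→d23:-→d24:H0→d25:-→d26:-→d27:-→d28:H0→d29:-→d30:-→d31:-→d32:H4 -> H4
  lookup 144.174.26.48: bits 100100001010111000011010 walk d0:-→d1:-→d2:-→d3:-→d4:-→d5:-→d6:-→d7:-→d8:-→d9:-→d10:-→d11:-→d12:-→d13:-→d14:-→d15:-→d16:-→d17:-→d18:-→d19:-→d20:-→d21:-→d22:-→d23:-→d24:H0 -> H0
  + 144.174.26.0/24 (H1) depth=24
  + 128.0.0.0/1 (H0) depth=1
  lookup 129.32.121.6: bits 100 walk d0:-→d1:H0→d2:-→d3:- -> H0
  + 0.0.0.0/0 (H1) depth=0
  + 217.130.42.48/28 (H4) depth=28
  lookup 144.174.26.233: bits 10010000101011100001101011101001 walk d0:H1→d1:H0→d2:-→d3:-→d4:-→d5:-→d6:-→d7:-→d8:-→d9:-→d10:-→d11:-→d12:-→d13:-→d14:-→d15:-→d16:-→d17:-→d18:-→d19:-→d20:-→d21:-→d22:-→d23:-→d24:H1→d25:-→d26:-→d27:-→d28:H0→d29:-→d30:-→d31:-→d32:H4 -> H4
  lookup 144.174.26.234: bits 100100001010111000011010111010 walk d0:H1→d1:H0→d2:-→d3:-→d4:-→d5:-→d6:-→d7:-→d8:-→d9:-→d10:-→d11:-→d12:-→d13:-→d14:-→d15:-→d16:-→d17:-→d18:-→d19:-→d20:-→d21:-→d22:-→d23:-→d24:H1→d25:-→d26:-→d27:-→d28:H0→d29:-→d30:- -> H0
  - 217.130.42.48/28 clear@28
  lookup 128.0.1.174: bits 100 walk d0:H1→d1:H0→d2:-→d3:- -> H0
  + 144.174.16.0/20 (H0) depth=20
  lookup 233.238.120.35: bits 11 walk d0:H1→d1:H0→d2:- -> H0
  lookup 183.32.13.48: bits 101101110010 walk d0:H1→d1:H0→d2:-→d3:-→d4:-→d5:-→d6:-→d7:-→d8:-→d9:-→d10:-→d11:-→d12:H1 -> H1
  lookup 128.0.0.1: bits 100 walk d0:H1→d1:H0→d2:-→d3:- -> H0
  lookup 144.174.26.4: bits 100100001010111000011010 walk d0:H1→d1:H0→d2:-→d3:-→d4:-→d5:-→d6:-→d7:-→d8:-→d9:-→d10:-→d11:-→d12:-→d13:-→d14:-→d15:-→d16:-→d17:-→d18:-→d19:-→d20:H0→d21:-→d22:-→d23:-→d24:H1 -> H1
  lookup 217.130.32.90: bits 11011001100000100010 walk d0:H1→d1:H0→d2:-→d3:-→d4:-→d5:-→d6:-→d7:-→d8:-→d9:-→d10:-→d11:-→d12:-→d13:-→d14:-→d15:-→d16:-→d17:-→d18:-→d19:-→d20:H0 -> H0
  lookup 190.157.77.5: bits 1011 walk d0:H1→d1:H0→d2:-→d3:-→d4:- -> H0
  lookup 144.174.26.233: bits 10010000101011100001101011101001 walk d0:H1→d1:H0→d2:-→d3:-→d4:-→d5:-→d6:-→d7:-→d8:-→d9:-→d10:-→d11:-→d12:-→d13:-→d14:-→d15:-→d16:-→d17:-→d18:-→d19:-→d20:H0→d21:-→d22:-→d23:-→d24:H1→d25:-→d26:-→d27:-→d28:H0→d29:-→d30:-→d31:-→d32:H4 -> H4
  + 217.128.0.0/9 (H4) depth=9

== LOOKUPS ==
["H0","H0","H4","H0","H4","H0","H0","H4","H0","H0","H0","H1","H0","H1","H0","H0","H4"]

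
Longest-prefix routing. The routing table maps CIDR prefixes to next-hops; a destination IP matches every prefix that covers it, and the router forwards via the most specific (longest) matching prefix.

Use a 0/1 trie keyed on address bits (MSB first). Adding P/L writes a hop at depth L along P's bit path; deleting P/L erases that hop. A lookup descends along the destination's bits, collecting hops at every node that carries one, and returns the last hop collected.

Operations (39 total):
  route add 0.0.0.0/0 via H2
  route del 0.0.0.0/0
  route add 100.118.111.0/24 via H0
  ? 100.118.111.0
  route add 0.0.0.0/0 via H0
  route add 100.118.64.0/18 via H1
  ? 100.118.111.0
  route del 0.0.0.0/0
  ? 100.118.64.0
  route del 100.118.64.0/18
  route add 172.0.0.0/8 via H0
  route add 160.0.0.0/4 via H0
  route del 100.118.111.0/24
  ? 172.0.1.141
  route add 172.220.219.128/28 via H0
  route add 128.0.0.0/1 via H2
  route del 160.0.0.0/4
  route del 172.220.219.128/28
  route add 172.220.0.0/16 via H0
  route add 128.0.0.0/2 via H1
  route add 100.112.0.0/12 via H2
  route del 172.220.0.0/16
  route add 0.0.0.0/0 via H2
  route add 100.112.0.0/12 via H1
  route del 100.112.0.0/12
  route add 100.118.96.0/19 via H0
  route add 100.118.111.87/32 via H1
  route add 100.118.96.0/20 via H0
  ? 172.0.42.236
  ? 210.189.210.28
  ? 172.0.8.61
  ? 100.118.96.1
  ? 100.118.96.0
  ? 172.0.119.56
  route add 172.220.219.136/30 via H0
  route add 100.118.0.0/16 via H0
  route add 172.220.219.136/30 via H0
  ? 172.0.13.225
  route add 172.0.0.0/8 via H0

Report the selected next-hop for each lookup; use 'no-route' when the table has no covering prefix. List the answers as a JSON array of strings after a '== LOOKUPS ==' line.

Apply in order:
  + 0.0.0.0/0 (H2) depth=0
  - 0.0.0.0/0 clear@0
  + 100.118.111.0/24 (H0) depth=24
  Q 100.118.111.0: descend 011001000111011001101111 ; hops seen [H0] ; pick H0
  + 0.0.0.0/0 (H0) depth=0
  + 100.118.64.0/18 (H1) depth=18
  Q 100.118.111.0: descend 011001000111011001101111 ; hops seen [H0,H1,H0] ; pick H0
  - 0.0.0.0/0 clear@0
  Q 100.118.64.0: descend 011001000111011001 ; hops seen [H1] ; pick H1
  - 100.118.64.0/18 clear@18
  + 172.0.0.0/8 (H0) depth=8
  + 160.0.0.0/4 (H0) depth=4
  - 100.118.111.0/24 clear@24
  Q 172.0.1.141: descend 10101100 ; hops seen [H0,H0] ; pick H0
  + 172.220.219.128/28 (H0) depth=28
  + 128.0.0.0/1 (H2) depth=1
  - 160.0.0.0/4 clear@4
  - 172.220.219.128/28 clear@28
  + 172.220.0.0/16 (H0) depth=16
  + 128.0.0.0/2 (H1) depth=2
  + 100.112.0.0/12 (H2) depth=12
  - 172.220.0.0/16 clear@16
  + 0.0.0.0/0 (H2) depth=0
  + 100.112.0.0/12 (H1) depth=12
  - 100.112.0.0/12 clear@12
  + 100.118.96.0/19 (H0) depth=19
  + 100.118.111.87/32 (H1) depth=32
  + 100.118.96.0/20 (H0) depth=20
  Q 172.0.42.236: descend 10101100 ; hops seen [H2,H2,H1,H0] ; pick H0
  Q 210.189.210.28: descend 1 ; hops seen [H2,H2] ; pick H2
  Q 172.0.8.61: descend 10101100 ; hops seen [H2,H2,H1,H0] ; pick H0
  Q 100.118.96.1: descend 01100100011101100110 ; hops seen [H2,H0,H0] ; pick H0
  Q 100.118.96.0: descend 01100100011101100110 ; hops seen [H2,H0,H0] ; pick H0
  Q 172.0.119.56: descend 10101100 ; hops seen [H2,H2,H1,H0] ; pick H0
  + 172.220.219.136/30 (H0) depth=30
  + 100.118.0.0/16 (H0) depth=16
  + 172.220.219.136/30 (H0) depth=30
  Q 172.0.13.225: descend 10101100 ; hops seen [H2,H2,H1,H0] ; pick H0
  + 172.0.0.0/8 (H0) depth=8

== LOOKUPS ==
["H0","H0","H1","H0","H0","H2","H0","H0","H0","H0","H0"]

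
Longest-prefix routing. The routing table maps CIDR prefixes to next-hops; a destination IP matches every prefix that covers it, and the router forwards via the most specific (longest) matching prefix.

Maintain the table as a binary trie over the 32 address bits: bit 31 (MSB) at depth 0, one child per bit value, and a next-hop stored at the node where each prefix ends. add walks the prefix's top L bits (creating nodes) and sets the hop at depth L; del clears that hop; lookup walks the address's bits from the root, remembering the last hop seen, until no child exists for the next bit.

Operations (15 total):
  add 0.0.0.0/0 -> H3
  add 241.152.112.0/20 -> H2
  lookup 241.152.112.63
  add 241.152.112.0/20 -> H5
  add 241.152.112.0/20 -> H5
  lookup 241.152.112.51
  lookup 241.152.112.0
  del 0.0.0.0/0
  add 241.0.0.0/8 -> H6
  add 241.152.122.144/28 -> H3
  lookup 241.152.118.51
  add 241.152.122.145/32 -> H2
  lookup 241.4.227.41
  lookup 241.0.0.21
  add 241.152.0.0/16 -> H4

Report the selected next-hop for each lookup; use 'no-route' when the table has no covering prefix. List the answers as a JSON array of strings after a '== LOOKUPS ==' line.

Apply in order:
  add 0.0.0.0/0 -> H3 at depth 0
  add 241.152.112.0/20 -> H2 at depth 20
  Q 241.152.112.63: descend 11110001100110000111 ; hops seen [H3,H2] ; pick H2
  add 241.152.112.0/20 -> H5 at depth 20
  add 241.152.112.0/20 -> H5 at depth 20
  Q 241.152.112.51: descend 11110001100110000111 ; hops seen [H3,H5] ; pick H5
  Q 241.152.112.0: descend 11110001100110000111 ; hops seen [H3,H5] ; pick H5
  del 0.0.0.0/0 (clear depth 0)
  add 241.0.0.0/8 -> H6 at depth 8
  add 241.152.122.144/28 -> H3 at depth 28
  Q 241.152.118.51: descend 11110001100110000111 ; hops seen [H6,H5] ; pick H5
  add 241.152.122.145/32 -> H2 at depth 32
  Q 241.4.227.41: descend 11110001 ; hops seen [H6] ; pick H6
  Q 241.0.0.21: descend 11110001 ; hops seen [H6] ; pick H6
  add 241.152.0.0/16 -> H4 at depth 16

== LOOKUPS ==
["H2","H5","H5","H5","H6","H6"]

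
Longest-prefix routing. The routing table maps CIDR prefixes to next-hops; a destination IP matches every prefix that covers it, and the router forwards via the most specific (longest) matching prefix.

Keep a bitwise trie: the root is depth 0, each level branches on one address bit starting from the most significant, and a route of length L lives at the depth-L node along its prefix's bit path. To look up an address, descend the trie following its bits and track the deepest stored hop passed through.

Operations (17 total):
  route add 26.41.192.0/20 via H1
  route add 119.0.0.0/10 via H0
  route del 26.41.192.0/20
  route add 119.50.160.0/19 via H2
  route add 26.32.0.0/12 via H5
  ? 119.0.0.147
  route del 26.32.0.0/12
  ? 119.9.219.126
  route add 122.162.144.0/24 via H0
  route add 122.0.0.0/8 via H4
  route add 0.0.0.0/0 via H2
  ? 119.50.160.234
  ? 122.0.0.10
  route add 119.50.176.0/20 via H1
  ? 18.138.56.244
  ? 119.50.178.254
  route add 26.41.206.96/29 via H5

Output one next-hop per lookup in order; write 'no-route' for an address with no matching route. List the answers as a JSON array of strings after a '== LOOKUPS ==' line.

Process each operation:
  + 26.41.192.0/20 (H1) depth=20
  + 119.0.0.0/10 (H0) depth=10
  del 26.41.192.0/20 (clear depth 20)
  + 119.50.160.0/19 (H2) depth=19
  + 26.32.0.0/12 (H5) depth=12
  Q 119.0.0.147: descend 0111011100 ; hops seen [H0] ; pick H0
  del 26.32.0.0/12 (clear depth 12)
  Q 119.9.219.126: descend 0111011100 ; hops seen [H0] ; pick H0
  + 122.162.144.0/24 (H0) depth=24
  + 122.0.0.0/8 (H4) depth=8
  + 0.0.0.0/0 (H2) depth=0
  Q 119.50.160.234: descend 0111011100110010101 ; hops seen [H2,H0,H2] ; pick H2
  Q 122.0.0.10: descend 01111010 ; hops seen [H2,H4] ; pick H4
  + 119.50.176.0/20 (H1) depth=20
  Q 18.138.56.244: descend 0001 ; hops seen [H2] ; pick H2
  Q 119.50.178.254: descend 01110111001100101011 ; hops seen [H2,H0,H2,H1] ; pick H1
  + 26.41.206.96/29 (H5) depth=29

== LOOKUPS ==
["H0","H0","H2","H4","H2","H1"]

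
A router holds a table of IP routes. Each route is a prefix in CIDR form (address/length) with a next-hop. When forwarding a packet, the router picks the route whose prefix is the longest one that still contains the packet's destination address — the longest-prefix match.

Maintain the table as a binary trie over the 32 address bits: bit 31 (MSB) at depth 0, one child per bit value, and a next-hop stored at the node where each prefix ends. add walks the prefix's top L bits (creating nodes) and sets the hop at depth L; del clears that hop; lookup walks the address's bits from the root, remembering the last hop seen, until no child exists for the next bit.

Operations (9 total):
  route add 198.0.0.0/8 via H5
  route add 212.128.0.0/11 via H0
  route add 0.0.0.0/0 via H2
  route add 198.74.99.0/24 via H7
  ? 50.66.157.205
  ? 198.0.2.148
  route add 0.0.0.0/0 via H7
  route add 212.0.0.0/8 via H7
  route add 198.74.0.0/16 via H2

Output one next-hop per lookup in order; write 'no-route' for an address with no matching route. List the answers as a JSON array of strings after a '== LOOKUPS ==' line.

Apply in order:
  add 198.0.0.0/8 -> H5 at depth 8
  add 212.128.0.0/11 -> H0 at depth 11
  add 0.0.0.0/0 -> H2 at depth 0
  add 198.74.99.0/24 -> H7 at depth 24
  ? 50.66.157.205  path d0:H2  best=H2
  ? 198.0.2.148  path d0:H2→d1:-→d2:-→d3:-→d4:-→d5:-→d6:-→d7:-→d8:H5→d9:-  best=H5
  add 0.0.0.0/0 -> H7 at depth 0
  add 212.0.0.0/8 -> H7 at depth 8
  add 198.74.0.0/16 -> H2 at depth 16

== LOOKUPS ==
["H2","H5"]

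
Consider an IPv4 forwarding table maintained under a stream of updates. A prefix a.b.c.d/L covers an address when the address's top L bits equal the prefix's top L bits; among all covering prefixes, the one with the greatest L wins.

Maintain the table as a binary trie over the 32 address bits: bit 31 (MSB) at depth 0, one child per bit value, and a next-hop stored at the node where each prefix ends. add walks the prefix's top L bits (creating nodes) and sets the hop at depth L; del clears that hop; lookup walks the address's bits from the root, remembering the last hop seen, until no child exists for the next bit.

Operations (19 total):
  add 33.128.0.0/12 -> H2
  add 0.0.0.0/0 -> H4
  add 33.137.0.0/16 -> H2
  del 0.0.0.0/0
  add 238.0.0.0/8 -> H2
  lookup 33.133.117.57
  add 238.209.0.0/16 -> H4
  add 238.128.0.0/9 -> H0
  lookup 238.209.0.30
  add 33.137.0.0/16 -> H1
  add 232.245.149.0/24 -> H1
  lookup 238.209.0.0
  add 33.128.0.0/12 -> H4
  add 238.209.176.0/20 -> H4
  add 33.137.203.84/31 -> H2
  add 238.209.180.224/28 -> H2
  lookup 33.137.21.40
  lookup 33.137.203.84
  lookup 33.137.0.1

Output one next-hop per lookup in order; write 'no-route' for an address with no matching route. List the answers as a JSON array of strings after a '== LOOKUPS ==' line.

Apply in order:
  + 33.128.0.0/12 (H2) depth=12
  + 0.0.0.0/0 (H4) depth=0
  + 33.137.0.0/16 (H2) depth=16
  del 0.0.0.0/0 (clear depth 0)
  + 238.0.0.0/8 (H2) depth=8
  lookup 33.133.117.57: bits 001000011000 walk d0:-→d1:-→d2:-→d3:-→d4:-→d5:-→d6:-→d7:-→d8:-→d9:-→d10:-→d11:-→d12:H2 -> H2
  + 238.209.0.0/16 (H4) depth=16
  + 238.128.0.0/9 (H0) depth=9
  lookup 238.209.0.30: bits 1110111011010001 walk d0:-→d1:-→d2:-→d3:-→d4:-→d5:-→d6:-→d7:-→d8:H2→d9:H0→d10:-→d11:-→d12:-→d13:-→d14:-→d15:-→d16:H4 -> H4
  + 33.137.0.0/16 (H1) depth=16
  + 232.245.149.0/24 (H1) depth=24
  lookup 238.209.0.0: bits 1110111011010001 walk d0:-→d1:-→d2:-→d3:-→d4:-→d5:-→d6:-→d7:-→d8:H2→d9:H0→d10:-→d11:-→d12:-→d13:-→d14:-→d15:-→d16:H4 -> H4
  + 33.128.0.0/12 (H4) depth=12
  + 238.209.176.0/20 (H4) depth=20
  + 33.137.203.84/31 (H2) depth=31
  + 238.209.180.224/28 (H2) depth=28
  lookup 33.137.21.40: bits 0010000110001001 walk d0:-→d1:-→d2:-→d3:-→d4:-→d5:-→d6:-→d7:-→d8:-→d9:-→d10:-→d11:-→d12:H4→d13:-→d14:-→d15:-→d16:H1 -> H1
  lookup 33.137.203.84: bits 0010000110001001110010110101010 walk d0:-→d1:-→d2:-→d3:-→d4:-→d5:-→d6:-→d7:-→d8:-→d9:-→d10:-→d11:-→d12:H4→d13:-→d14:-→d15:-→d16:H1→d17:-→d18:-→d19:-→d20:-→d21:-→d22:-→d23:-→d24:-→d25:-→d26:-→d27:-→d28:-→d29:-→d30:-→d31:H2 -> H2
  lookup 33.137.0.1: bits 0010000110001001 walk d0:-→d1:-→d2:-→d3:-→d4:-→d5:-→d6:-→d7:-→d8:-→d9:-→d10:-→d11:-→d12:H4→d13:-→d14:-→d15:-→d16:H1 -> H1

== LOOKUPS ==
["H2","H4","H4","H1","H2","H1"]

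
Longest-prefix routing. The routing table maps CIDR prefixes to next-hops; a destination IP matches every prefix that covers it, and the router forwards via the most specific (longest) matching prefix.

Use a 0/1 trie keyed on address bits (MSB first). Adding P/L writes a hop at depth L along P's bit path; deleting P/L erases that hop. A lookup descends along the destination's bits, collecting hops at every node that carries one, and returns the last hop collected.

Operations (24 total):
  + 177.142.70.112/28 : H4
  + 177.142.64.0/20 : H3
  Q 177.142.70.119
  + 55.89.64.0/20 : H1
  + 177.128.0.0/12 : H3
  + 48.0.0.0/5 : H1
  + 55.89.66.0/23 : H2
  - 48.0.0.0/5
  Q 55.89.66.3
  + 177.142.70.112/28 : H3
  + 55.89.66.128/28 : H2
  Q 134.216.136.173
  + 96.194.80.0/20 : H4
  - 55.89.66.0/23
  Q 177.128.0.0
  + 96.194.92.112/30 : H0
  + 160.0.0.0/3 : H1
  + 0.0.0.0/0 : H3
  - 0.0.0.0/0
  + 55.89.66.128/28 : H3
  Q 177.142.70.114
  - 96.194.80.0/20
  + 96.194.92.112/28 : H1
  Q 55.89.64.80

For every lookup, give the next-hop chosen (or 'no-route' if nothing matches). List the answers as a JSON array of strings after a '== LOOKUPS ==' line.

Apply in order:
  add 177.142.70.112/28 -> H4 at depth 28
  add 177.142.64.0/20 -> H3 at depth 20
  Q 177.142.70.119: descend 1011000110001110010001100111 ; hops seen [H3,H4] ; pick H4
  add 55.89.64.0/20 -> H1 at depth 20
  add 177.128.0.0/12 -> H3 at depth 12
  add 48.0.0.0/5 -> H1 at depth 5
  add 55.89.66.0/23 -> H2 at depth 23
  - 48.0.0.0/5 clear@5
  Q 55.89.66.3: descend 00110111010110010100001 ; hops seen [H1,H2] ; pick H2
  add 177.142.70.112/28 -> H3 at depth 28
  add 55.89.66.128/28 -> H2 at depth 28
  Q 134.216.136.173: descend 10 ; hops seen [∅] ; pick no-route
  add 96.194.80.0/20 -> H4 at depth 20
  - 55.89.66.0/23 clear@23
  Q 177.128.0.0: descend 101100011000 ; hops seen [H3] ; pick H3
  add 96.194.92.112/30 -> H0 at depth 30
  add 160.0.0.0/3 -> H1 at depth 3
  add 0.0.0.0/0 -> H3 at depth 0
  - 0.0.0.0/0 clear@0
  add 55.89.66.128/28 -> H3 at depth 28
  Q 177.142.70.114: descend 1011000110001110010001100111 ; hops seen [H1,H3,H3,H3] ; pick H3
  - 96.194.80.0/20 clear@20
  add 96.194.92.112/28 -> H1 at depth 28
  Q 55.89.64.80: descend 0011011101011001010000 ; hops seen [H1] ; pick H1

== LOOKUPS ==
["H4","H2","no-route","H3","H3","H1"]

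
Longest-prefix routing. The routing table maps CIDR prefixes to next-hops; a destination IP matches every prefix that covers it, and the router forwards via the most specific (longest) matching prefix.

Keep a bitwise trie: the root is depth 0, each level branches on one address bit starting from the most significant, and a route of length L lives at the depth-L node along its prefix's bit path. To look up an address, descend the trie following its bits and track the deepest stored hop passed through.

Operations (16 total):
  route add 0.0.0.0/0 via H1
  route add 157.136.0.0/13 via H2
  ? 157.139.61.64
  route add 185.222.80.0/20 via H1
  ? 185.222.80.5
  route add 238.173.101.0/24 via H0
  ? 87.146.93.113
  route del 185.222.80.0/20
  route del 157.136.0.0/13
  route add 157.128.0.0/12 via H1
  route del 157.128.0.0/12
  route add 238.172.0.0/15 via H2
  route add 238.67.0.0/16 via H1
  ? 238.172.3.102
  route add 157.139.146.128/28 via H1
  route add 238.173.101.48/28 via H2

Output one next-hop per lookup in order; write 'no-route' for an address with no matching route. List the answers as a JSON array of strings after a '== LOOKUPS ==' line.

Apply in order:
  add 0.0.0.0/0 -> H1 at depth 0
  add 157.136.0.0/13 -> H2 at depth 13
  lookup 157.139.61.64: bits 1001110110001 walk d0:H1→d1:-→d2:-→d3:-→d4:-→d5:-→d6:-→d7:-→d8:-→d9:-→d10:-→d11:-→d12:-→d13:H2 -> H2
  add 185.222.80.0/20 -> H1 at depth 20
  lookup 185.222.80.5: bits 10111001110111100101 walk d0:H1→d1:-→d2:-→d3:-→d4:-→d5:-→d6:-→d7:-→d8:-→d9:-→d10:-→d11:-→d12:-→d13:-→d14:-→d15:-→d16:-→d17:-→d18:-→d19:-→d20:H1 -> H1
  add 238.173.101.0/24 -> H0 at depth 24
  lookup 87.146.93.113: bits ε walk d0:H1 -> H1
  - 185.222.80.0/20 clear@20
  - 157.136.0.0/13 clear@13
  add 157.128.0.0/12 -> H1 at depth 12
  - 157.128.0.0/12 clear@12
  add 238.172.0.0/15 -> H2 at depth 15
  add 238.67.0.0/16 -> H1 at depth 16
  lookup 238.172.3.102: bits 111011101010110 walk d0:H1→d1:-→d2:-→d3:-→d4:-→d5:-→d6:-→d7:-→d8:-→d9:-→d10:-→d11:-→d12:-→d13:-→d14:-→d15:H2 -> H2
  add 157.139.146.128/28 -> H1 at depth 28
  add 238.173.101.48/28 -> H2 at depth 28

== LOOKUPS ==
["H2","H1","H1","H2"]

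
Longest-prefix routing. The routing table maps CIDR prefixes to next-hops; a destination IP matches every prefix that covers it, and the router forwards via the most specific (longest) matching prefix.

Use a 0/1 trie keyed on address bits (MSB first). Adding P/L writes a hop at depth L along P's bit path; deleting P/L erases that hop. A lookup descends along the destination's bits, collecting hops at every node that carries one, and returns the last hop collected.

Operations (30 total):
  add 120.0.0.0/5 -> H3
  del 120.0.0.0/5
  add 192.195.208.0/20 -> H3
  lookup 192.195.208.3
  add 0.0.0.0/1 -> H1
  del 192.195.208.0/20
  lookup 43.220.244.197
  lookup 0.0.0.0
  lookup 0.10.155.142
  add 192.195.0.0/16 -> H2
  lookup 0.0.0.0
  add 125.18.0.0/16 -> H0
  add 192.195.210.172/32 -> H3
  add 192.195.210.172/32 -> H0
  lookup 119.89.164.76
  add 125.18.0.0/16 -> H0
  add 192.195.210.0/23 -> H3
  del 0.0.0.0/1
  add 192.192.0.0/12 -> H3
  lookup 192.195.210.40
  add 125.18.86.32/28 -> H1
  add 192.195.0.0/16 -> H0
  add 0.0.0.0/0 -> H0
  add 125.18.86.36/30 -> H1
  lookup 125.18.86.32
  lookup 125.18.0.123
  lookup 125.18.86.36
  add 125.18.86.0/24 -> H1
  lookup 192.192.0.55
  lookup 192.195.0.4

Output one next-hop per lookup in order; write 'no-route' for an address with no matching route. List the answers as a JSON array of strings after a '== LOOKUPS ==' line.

Apply in order:
  add 120.0.0.0/5 -> H3 at depth 5
  - 120.0.0.0/5 clear@5
  add 192.195.208.0/20 -> H3 at depth 20
  lookup 192.195.208.3: bits 11000000110000111101 walk d0:-→d1:-→d2:-→d3:-→d4:-→d5:-→d6:-→d7:-→d8:-→d9:-→d10:-→d11:-→d12:-→d13:-→d14:-→d15:-→d16:-→d17:-→d18:-→d19:-→d20:H3 -> H3
  add 0.0.0.0/1 -> H1 at depth 1
  - 192.195.208.0/20 clear@20
  lookup 43.220.244.197: bits 0 walk d0:-→d1:H1 -> H1
  lookup 0.0.0.0: bits 0 walk d0:-→d1:H1 -> H1
  lookup 0.10.155.142: bits 0 walk d0:-→d1:H1 -> H1
  add 192.195.0.0/16 -> H2 at depth 16
  lookup 0.0.0.0: bits 0 walk d0:-→d1:H1 -> H1
  add 125.18.0.0/16 -> H0 at depth 16
  add 192.195.210.172/32 -> H3 at depth 32
  add 192.195.210.172/32 -> H0 at depth 32
  lookup 119.89.164.76: bits 0111 walk d0:-→d1:H1→d2:-→d3:-→d4:- -> H1
  add 125.18.0.0/16 -> H0 at depth 16
  add 192.195.210.0/23 -> H3 at depth 23
  - 0.0.0.0/1 clear@1
  add 192.192.0.0/12 -> H3 at depth 12
  lookup 192.195.210.40: bits 110000001100001111010010 walk d0:-→d1:-→d2:-→d3:-→d4:-→d5:-→d6:-→d7:-→d8:-→d9:-→d10:-→d11:-→d12:H3→d13:-→d14:-→d15:-→d16:H2→d17:-→d18:-→d19:-→d20:-→d21:-→d22:-→d23:H3→d24:- -> H3
  add 125.18.86.32/28 -> H1 at depth 28
  add 192.195.0.0/16 -> H0 at depth 16
  add 0.0.0.0/0 -> H0 at depth 0
  add 125.18.86.36/30 -> H1 at depth 30
  lookup 125.18.86.32: bits 01111101000100100101011000100 walk d0:H0→d1:-→d2:-→d3:-→d4:-→d5:-→d6:-→d7:-→d8:-→d9:-→d10:-→d11:-→d12:-→d13:-→d14:-→d15:-→d16:H0→d17:-→d18:-→d19:-→d20:-→d21:-→d22:-→d23:-→d24:-→d25:-→d26:-→d27:-→d28:H1→d29:- -> H1
  lookup 125.18.0.123: bits 01111101000100100 walk d0:H0→d1:-→d2:-→d3:-→d4:-→d5:-→d6:-→d7:-→d8:-→d9:-→d10:-→d11:-→d12:-→d13:-→d14:-→d15:-→d16:H0→d17:- -> H0
  lookup 125.18.86.36: bits 011111010001001001010110001001 walk d0:H0→d1:-→d2:-→d3:-→d4:-→d5:-→d6:-→d7:-→d8:-→d9:-→d10:-→d11:-→d12:-→d13:-→d14:-→d15:-→d16:H0→d17:-→d18:-→d19:-→d20:-→d21:-→d22:-→d23:-→d24:-→d25:-→d26:-→d27:-→d28:H1→d29:-→d30:H1 -> H1
  add 125.18.86.0/24 -> H1 at depth 24
  lookup 192.192.0.55: bits 11000000110000 walk d0:H0→d1:-→d2:-→d3:-→d4:-→d5:-→d6:-→d7:-→d8:-→d9:-→d10:-→d11:-→d12:H3→d13:-→d14:- -> H3
  lookup 192.195.0.4: bits 1100000011000011 walk d0:H0→d1:-→d2:-→d3:-→d4:-→d5:-→d6:-→d7:-→d8:-→d9:-→d10:-→d11:-→d12:H3→d13:-→d14:-→d15:-→d16:H0 -> H0

== LOOKUPS ==
["H3","H1","H1","H1","H1","H1","H3","H1","H0","H1","H3","H0"]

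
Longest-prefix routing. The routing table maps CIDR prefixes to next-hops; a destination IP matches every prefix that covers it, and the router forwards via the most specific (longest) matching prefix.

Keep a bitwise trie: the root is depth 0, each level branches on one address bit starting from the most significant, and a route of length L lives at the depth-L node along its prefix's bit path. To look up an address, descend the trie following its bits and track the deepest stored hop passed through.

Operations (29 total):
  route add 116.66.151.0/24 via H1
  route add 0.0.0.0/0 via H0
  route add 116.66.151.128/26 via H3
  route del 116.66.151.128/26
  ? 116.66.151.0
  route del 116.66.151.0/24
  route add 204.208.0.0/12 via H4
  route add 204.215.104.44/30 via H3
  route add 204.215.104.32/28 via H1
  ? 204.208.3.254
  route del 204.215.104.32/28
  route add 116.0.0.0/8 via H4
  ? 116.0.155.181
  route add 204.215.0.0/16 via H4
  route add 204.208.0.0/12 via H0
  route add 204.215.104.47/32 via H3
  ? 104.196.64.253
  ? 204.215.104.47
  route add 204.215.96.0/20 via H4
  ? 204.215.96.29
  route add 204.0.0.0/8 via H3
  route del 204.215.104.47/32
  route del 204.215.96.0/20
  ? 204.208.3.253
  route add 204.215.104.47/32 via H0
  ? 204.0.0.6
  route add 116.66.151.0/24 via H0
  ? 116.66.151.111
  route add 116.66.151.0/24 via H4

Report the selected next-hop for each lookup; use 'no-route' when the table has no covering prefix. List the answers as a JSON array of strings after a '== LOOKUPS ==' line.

Apply in order:
  + 116.66.151.0/24 (H1) depth=24
  + 0.0.0.0/0 (H0) depth=0
  + 116.66.151.128/26 (H3) depth=26
  - 116.66.151.128/26 clear@26
  ? 116.66.151.0  path d0:H0→d1:-→d2:-→d3:-→d4:-→d5:-→d6:-→d7:-→d8:-→d9:-→d10:-→d11:-→d12:-→d13:-→d14:-→d15:-→d16:-→d17:-→d18:-→d19:-→d20:-→d21:-→d22:-→d23:-→d24:H1  best=H1
  - 116.66.151.0/24 clear@24
  + 204.208.0.0/12 (H4) depth=12
  + 204.215.104.44/30 (H3) depth=30
  + 204.215.104.32/28 (H1) depth=28
  ? 204.208.3.254  path d0:H0→d1:-→d2:-→d3:-→d4:-→d5:-→d6:-→d7:-→d8:-→d9:-→d10:-→d11:-→d12:H4→d13:-  best=H4
  - 204.215.104.32/28 clear@28
  + 116.0.0.0/8 (H4) depth=8
  ? 116.0.155.181  path d0:H0→d1:-→d2:-→d3:-→d4:-→d5:-→d6:-→d7:-→d8:H4→d9:-  best=H4
  + 204.215.0.0/16 (H4) depth=16
  + 204.208.0.0/12 (H0) depth=12
  + 204.215.104.47/32 (H3) depth=32
  ? 104.196.64.253  path d0:H0→d1:-→d2:-→d3:-  best=H0
  ? 204.215.104.47  path d0:H0→d1:-→d2:-→d3:-→d4:-→d5:-→d6:-→d7:-→d8:-→d9:-→d10:-→d11:-→d12:H0→d13:-→d14:-→d15:-→d16:H4→d17:-→d18:-→d19:-→d20:-→d21:-→d22:-→d23:-→d24:-→d25:-→d26:-→d27:-→d28:-→d29:-→d30:H3→d31:-→d32:H3  best=H3
  + 204.215.96.0/20 (H4) depth=20
  ? 204.215.96.29  path d0:H0→d1:-→d2:-→d3:-→d4:-→d5:-→d6:-→d7:-→d8:-→d9:-→d10:-→d11:-→d12:H0→d13:-→d14:-→d15:-→d16:H4→d17:-→d18:-→d19:-→d20:H4  best=H4
  + 204.0.0.0/8 (H3) depth=8
  - 204.215.104.47/32 clear@32
  - 204.215.96.0/20 clear@20
  ? 204.208.3.253  path d0:H0→d1:-→d2:-→d3:-→d4:-→d5:-→d6:-→d7:-→d8:H3→d9:-→d10:-→d11:-→d12:H0→d13:-  best=H0
  + 204.215.104.47/32 (H0) depth=32
  ? 204.0.0.6  path d0:H0→d1:-→d2:-→d3:-→d4:-→d5:-→d6:-→d7:-→d8:H3  best=H3
  + 116.66.151.0/24 (H0) depth=24
  ? 116.66.151.111  path d0:H0→d1:-→d2:-→d3:-→d4:-→d5:-→d6:-→d7:-→d8:H4→d9:-→d10:-→d11:-→d12:-→d13:-→d14:-→d15:-→d16:-→d17:-→d18:-→d19:-→d20:-→d21:-→d22:-→d23:-→d24:H0  best=H0
  + 116.66.151.0/24 (H4) depth=24

== LOOKUPS ==
["H1","H4","H4","H0","H3","H4","H0","H3","H0"]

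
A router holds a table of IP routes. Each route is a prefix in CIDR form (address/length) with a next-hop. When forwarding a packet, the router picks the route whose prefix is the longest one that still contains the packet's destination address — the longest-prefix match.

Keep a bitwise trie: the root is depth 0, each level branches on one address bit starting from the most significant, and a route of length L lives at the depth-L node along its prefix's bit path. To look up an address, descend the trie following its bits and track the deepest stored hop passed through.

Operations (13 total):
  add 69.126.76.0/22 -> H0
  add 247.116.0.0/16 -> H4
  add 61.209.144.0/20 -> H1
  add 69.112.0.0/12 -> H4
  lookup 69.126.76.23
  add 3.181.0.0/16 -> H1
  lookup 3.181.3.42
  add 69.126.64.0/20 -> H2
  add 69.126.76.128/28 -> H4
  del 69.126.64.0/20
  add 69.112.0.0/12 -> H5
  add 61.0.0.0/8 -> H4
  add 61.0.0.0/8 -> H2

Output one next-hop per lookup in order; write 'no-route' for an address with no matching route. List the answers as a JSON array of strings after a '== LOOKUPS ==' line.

Apply in order:
  + 69.126.76.0/22 (H0) depth=22
  + 247.116.0.0/16 (H4) depth=16
  + 61.209.144.0/20 (H1) depth=20
  + 69.112.0.0/12 (H4) depth=12
  Q 69.126.76.23: descend 0100010101111110010011 ; hops seen [H4,H0] ; pick H0
  + 3.181.0.0/16 (H1) depth=16
  Q 3.181.3.42: descend 0000001110110101 ; hops seen [H1] ; pick H1
  + 69.126.64.0/20 (H2) depth=20
  + 69.126.76.128/28 (H4) depth=28
  - 69.126.64.0/20 clear@20
  + 69.112.0.0/12 (H5) depth=12
  + 61.0.0.0/8 (H4) depth=8
  + 61.0.0.0/8 (H2) depth=8

== LOOKUPS ==
["H0","H1"]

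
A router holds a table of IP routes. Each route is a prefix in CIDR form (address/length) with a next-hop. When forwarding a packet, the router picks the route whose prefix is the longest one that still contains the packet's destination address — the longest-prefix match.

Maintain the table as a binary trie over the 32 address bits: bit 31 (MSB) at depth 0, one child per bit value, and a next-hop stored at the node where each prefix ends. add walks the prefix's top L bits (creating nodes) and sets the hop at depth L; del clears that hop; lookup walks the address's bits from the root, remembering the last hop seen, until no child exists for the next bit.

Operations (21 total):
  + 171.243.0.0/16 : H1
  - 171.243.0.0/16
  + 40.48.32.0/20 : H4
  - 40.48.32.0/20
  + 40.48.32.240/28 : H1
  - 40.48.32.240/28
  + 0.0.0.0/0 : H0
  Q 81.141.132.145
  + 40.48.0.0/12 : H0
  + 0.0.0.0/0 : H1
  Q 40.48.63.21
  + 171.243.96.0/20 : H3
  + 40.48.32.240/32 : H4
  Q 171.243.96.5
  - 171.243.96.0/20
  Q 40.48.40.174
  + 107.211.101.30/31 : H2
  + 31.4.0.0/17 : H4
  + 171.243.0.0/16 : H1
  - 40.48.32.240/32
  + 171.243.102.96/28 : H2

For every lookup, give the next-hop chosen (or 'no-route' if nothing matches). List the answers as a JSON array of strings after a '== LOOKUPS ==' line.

Trace:
  + 171.243.0.0/16 (H1) depth=16
  del 171.243.0.0/16 (clear depth 16)
  + 40.48.32.0/20 (H4) depth=20
  del 40.48.32.0/20 (clear depth 20)
  + 40.48.32.240/28 (H1) depth=28
  del 40.48.32.240/28 (clear depth 28)
  + 0.0.0.0/0 (H0) depth=0
  Q 81.141.132.145: descend 0 ; hops seen [H0] ; pick H0
  + 40.48.0.0/12 (H0) depth=12
  + 0.0.0.0/0 (H1) depth=0
  Q 40.48.63.21: descend 0010100000110000001 ; hops seen [H1,H0] ; pick H0
  + 171.243.96.0/20 (H3) depth=20
  + 40.48.32.240/32 (H4) depth=32
  Q 171.243.96.5: descend 10101011111100110110 ; hops seen [H1,H3] ; pick H3
  del 171.243.96.0/20 (clear depth 20)
  Q 40.48.40.174: descend 00101000001100000010 ; hops seen [H1,H0] ; pick H0
  + 107.211.101.30/31 (H2) depth=31
  + 31.4.0.0/17 (H4) depth=17
  + 171.243.0.0/16 (H1) depth=16
  del 40.48.32.240/32 (clear depth 32)
  + 171.243.102.96/28 (H2) depth=28

== LOOKUPS ==
["H0","H0","H3","H0"]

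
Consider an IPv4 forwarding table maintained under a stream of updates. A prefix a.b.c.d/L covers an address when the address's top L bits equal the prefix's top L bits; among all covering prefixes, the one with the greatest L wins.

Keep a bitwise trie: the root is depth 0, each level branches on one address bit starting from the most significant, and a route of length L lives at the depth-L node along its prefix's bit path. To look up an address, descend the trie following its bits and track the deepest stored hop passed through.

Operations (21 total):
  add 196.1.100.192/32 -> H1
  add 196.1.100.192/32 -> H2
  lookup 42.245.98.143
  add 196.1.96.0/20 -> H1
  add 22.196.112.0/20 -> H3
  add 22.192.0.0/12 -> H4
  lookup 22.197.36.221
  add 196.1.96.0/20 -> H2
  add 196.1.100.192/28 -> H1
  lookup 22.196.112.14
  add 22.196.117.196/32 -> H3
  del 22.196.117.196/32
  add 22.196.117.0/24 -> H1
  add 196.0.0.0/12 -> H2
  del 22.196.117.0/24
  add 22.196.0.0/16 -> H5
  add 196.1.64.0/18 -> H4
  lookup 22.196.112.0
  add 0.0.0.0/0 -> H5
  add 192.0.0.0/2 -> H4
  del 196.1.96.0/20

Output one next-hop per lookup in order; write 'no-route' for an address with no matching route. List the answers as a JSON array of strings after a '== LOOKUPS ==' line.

Process each operation:
  + 196.1.100.192/32 (H1) depth=32
  + 196.1.100.192/32 (H2) depth=32
  lookup 42.245.98.143: bits ε walk d0:- -> no-route
  + 196.1.96.0/20 (H1) depth=20
  + 22.196.112.0/20 (H3) depth=20
  + 22.192.0.0/12 (H4) depth=12
  lookup 22.197.36.221: bits 000101101100010 walk d0:-→d1:-→d2:-→d3:-→d4:-→d5:-→d6:-→d7:-→d8:-→d9:-→d10:-→d11:-→d12:H4→d13:-→d14:-→d15:- -> H4
  + 196.1.96.0/20 (H2) depth=20
  + 196.1.100.192/28 (H1) depth=28
  lookup 22.196.112.14: bits 00010110110001000111 walk d0:-→d1:-→d2:-→d3:-→d4:-→d5:-→d6:-→d7:-→d8:-→d9:-→d10:-→d11:-→d12:H4→d13:-→d14:-→d15:-→d16:-→d17:-→d18:-→d19:-→d20:H3 -> H3
  + 22.196.117.196/32 (H3) depth=32
  - 22.196.117.196/32 clear@32
  + 22.196.117.0/24 (H1) depth=24
  + 196.0.0.0/12 (H2) depth=12
  - 22.196.117.0/24 clear@24
  + 22.196.0.0/16 (H5) depth=16
  + 196.1.64.0/18 (H4) depth=18
  lookup 22.196.112.0: bits 000101101100010001110 walk d0:-→d1:-→d2:-→d3:-→d4:-→d5:-→d6:-→d7:-→d8:-→d9:-→d10:-→d11:-→d12:H4→d13:-→d14:-→d15:-→d16:H5→d17:-→d18:-→d19:-→d20:H3→d21:- -> H3
  + 0.0.0.0/0 (H5) depth=0
  + 192.0.0.0/2 (H4) depth=2
  - 196.1.96.0/20 clear@20

== LOOKUPS ==
["no-route","H4","H3","H3"]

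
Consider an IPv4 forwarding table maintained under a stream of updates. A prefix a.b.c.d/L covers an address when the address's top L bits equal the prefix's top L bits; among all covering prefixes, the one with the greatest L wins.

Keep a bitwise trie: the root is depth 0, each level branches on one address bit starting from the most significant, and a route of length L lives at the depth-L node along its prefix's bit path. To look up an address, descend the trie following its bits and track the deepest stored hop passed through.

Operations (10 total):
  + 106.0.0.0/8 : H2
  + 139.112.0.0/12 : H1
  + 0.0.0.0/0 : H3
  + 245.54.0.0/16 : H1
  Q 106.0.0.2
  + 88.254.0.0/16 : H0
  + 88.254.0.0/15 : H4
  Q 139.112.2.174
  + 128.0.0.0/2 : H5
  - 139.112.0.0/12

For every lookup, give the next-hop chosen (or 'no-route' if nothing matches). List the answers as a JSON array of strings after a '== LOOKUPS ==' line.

Process each operation:
  + 106.0.0.0/8 (H2) depth=8
  + 139.112.0.0/12 (H1) depth=12
  + 0.0.0.0/0 (H3) depth=0
  + 245.54.0.0/16 (H1) depth=16
  lookup 106.0.0.2: bits 01101010 walk d0:H3→d1:-→d2:-→d3:-→d4:-→d5:-→d6:-→d7:-→d8:H2 -> H2
  + 88.254.0.0/16 (H0) depth=16
  + 88.254.0.0/15 (H4) depth=15
  lookup 139.112.2.174: bits 100010110111 walk d0:H3→d1:-→d2:-→d3:-→d4:-→d5:-→d6:-→d7:-→d8:-→d9:-→d10:-→d11:-→d12:H1 -> H1
  + 128.0.0.0/2 (H5) depth=2
  - 139.112.0.0/12 clear@12

== LOOKUPS ==
["H2","H1"]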